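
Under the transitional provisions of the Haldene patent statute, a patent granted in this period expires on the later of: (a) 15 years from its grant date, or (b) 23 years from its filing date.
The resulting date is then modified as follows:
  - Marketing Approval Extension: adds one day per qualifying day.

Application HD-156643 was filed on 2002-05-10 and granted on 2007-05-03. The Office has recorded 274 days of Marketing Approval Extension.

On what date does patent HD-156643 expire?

February 8, 2026

(a) grant + 15 years → 3 May 2022.
(b) filing + 23 years → 10 May 2025.
Later of the two: 10 May 2025.
Marketing Approval Extension: +274 days → 8 February 2026.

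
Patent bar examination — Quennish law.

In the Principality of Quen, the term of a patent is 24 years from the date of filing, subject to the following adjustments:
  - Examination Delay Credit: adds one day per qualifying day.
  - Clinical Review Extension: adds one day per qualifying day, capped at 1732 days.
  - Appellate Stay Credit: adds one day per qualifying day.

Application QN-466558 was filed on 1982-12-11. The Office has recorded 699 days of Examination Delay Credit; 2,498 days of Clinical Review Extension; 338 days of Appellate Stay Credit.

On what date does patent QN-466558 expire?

2014-07-11

Base term: filing date + 24 years → 11 December 2006.
Examination Delay Credit: +699 days → 9 November 2008.
Clinical Review Extension: 2498 days claimed exceeds the 1732-day cap, so +1732 days → 7 August 2013.
Appellate Stay Credit: +338 days → 11 July 2014.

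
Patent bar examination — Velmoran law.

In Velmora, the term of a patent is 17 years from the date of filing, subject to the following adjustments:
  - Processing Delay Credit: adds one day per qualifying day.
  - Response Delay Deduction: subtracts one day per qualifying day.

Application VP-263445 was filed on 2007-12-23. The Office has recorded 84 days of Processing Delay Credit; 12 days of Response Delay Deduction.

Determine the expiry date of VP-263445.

2025-03-05

Base term: filing date + 17 years → 23 December 2024.
Processing Delay Credit: +84 days → 17 March 2025.
Response Delay Deduction: −12 days → 5 March 2025.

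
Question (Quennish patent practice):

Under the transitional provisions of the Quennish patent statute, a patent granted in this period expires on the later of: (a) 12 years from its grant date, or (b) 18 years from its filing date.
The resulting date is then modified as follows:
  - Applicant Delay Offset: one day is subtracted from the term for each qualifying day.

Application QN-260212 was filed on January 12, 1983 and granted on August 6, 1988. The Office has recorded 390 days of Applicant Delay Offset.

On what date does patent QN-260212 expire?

(a) grant + 12 years → 6 August 2000.
(b) filing + 18 years → 12 January 2001.
Later of the two: 12 January 2001.
Applicant Delay Offset: −390 days → 19 December 1999.

December 19, 1999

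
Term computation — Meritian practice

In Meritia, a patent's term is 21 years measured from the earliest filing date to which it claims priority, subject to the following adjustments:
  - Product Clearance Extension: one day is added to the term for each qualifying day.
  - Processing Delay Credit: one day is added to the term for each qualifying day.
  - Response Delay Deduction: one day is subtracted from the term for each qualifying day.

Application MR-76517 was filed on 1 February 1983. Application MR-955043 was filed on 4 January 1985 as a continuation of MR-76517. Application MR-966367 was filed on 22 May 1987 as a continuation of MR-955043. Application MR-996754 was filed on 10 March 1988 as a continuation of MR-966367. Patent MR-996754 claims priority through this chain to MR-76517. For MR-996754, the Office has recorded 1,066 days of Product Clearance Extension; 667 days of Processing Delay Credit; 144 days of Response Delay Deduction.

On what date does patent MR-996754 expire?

June 8, 2008

Earliest priority filing: 1 February 1983.
Base term: 1 February 1983 + 21 years → 1 February 2004.
Product Clearance Extension: +1066 days → 2 January 2007.
Processing Delay Credit: +667 days → 30 October 2008.
Response Delay Deduction: −144 days → 8 June 2008.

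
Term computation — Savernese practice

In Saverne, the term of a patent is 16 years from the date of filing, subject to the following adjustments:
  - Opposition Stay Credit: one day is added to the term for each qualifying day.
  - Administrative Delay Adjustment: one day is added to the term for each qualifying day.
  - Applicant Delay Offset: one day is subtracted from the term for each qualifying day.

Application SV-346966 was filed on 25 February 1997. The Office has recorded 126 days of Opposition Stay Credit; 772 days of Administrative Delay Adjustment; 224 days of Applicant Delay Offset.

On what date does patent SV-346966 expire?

Base term: filing date + 16 years → 25 February 2013.
Opposition Stay Credit: +126 days → 1 July 2013.
Administrative Delay Adjustment: +772 days → 12 August 2015.
Applicant Delay Offset: −224 days → 31 December 2014.

December 31, 2014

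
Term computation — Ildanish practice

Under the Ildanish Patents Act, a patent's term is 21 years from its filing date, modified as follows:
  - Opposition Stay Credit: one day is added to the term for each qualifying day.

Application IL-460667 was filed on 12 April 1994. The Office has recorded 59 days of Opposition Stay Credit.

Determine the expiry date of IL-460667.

Base term: filing date + 21 years → 12 April 2015.
Opposition Stay Credit: +59 days → 10 June 2015.

June 10, 2015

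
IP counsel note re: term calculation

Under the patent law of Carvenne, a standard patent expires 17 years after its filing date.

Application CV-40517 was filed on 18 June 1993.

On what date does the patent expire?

2010-06-18

Filing date + 17 years → 18 June 2010.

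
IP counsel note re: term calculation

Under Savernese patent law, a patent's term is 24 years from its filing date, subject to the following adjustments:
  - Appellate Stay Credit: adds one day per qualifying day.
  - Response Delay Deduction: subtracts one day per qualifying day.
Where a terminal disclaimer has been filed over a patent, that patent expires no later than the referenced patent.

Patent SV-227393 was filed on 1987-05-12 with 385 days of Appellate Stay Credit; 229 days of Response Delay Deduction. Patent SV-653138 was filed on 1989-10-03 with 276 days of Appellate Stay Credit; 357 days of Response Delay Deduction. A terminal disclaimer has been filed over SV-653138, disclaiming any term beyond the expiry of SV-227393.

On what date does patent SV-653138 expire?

Natural term of SV-653138:
  Base: filing + 24 years → 3 October 2013.
  Appellate Stay Credit: +276 days → 6 July 2014.
  Response Delay Deduction: −357 days → 14 July 2013.
Expiry of referenced patent SV-227393:
  Base: filing + 24 years → 12 May 2011.
  Appellate Stay Credit: +385 days → 31 May 2012.
  Response Delay Deduction: −229 days → 15 October 2011.
Terminal disclaimer: SV-653138 expires on the earlier of 14 July 2013 and 15 October 2011.

October 15, 2011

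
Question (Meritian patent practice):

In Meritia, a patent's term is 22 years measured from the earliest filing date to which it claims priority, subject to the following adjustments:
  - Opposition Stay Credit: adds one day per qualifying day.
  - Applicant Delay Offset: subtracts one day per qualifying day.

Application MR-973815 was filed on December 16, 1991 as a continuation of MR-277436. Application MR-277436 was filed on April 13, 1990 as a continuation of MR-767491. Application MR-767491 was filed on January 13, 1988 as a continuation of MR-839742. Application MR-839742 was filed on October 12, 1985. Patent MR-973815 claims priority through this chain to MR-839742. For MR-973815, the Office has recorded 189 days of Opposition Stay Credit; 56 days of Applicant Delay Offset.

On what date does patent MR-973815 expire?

2008-02-22

Earliest priority filing: 12 October 1985.
Base term: 12 October 1985 + 22 years → 12 October 2007.
Opposition Stay Credit: +189 days → 18 April 2008.
Applicant Delay Offset: −56 days → 22 February 2008.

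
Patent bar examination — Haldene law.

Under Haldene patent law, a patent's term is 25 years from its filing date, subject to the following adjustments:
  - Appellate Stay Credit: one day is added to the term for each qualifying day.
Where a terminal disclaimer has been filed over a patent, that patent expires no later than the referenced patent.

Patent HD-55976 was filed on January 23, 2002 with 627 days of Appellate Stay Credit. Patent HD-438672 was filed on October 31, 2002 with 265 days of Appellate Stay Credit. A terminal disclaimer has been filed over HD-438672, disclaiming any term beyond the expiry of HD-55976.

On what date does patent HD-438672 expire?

Natural term of HD-438672:
  Base: filing + 25 years → 31 October 2027.
  Appellate Stay Credit: +265 days → 22 July 2028.
Expiry of referenced patent HD-55976:
  Base: filing + 25 years → 23 January 2027.
  Appellate Stay Credit: +627 days → 11 October 2028.
Terminal disclaimer: HD-438672 expires on the earlier of 22 July 2028 and 11 October 2028.

July 22, 2028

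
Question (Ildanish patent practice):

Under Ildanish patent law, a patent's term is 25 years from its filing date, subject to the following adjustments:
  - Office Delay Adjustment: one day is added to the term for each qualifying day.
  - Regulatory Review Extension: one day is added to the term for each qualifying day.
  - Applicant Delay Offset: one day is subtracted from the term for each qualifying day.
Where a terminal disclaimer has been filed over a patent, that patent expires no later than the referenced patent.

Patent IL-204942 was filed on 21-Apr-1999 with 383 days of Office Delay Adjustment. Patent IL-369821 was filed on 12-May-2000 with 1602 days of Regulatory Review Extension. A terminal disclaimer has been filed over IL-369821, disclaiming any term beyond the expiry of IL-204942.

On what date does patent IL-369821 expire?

May 9, 2025

Natural term of IL-369821:
  Base: filing + 25 years → 12 May 2025.
  Regulatory Review Extension: +1602 days → 30 September 2029.
Expiry of referenced patent IL-204942:
  Base: filing + 25 years → 21 April 2024.
  Office Delay Adjustment: +383 days → 9 May 2025.
Terminal disclaimer: IL-369821 expires on the earlier of 30 September 2029 and 9 May 2025.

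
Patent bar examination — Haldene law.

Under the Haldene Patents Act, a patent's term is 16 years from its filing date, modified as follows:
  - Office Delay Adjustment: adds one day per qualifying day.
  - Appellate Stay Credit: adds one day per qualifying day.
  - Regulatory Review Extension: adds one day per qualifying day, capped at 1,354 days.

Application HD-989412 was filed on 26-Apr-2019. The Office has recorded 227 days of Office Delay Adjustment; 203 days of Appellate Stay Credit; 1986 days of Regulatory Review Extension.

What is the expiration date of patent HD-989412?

Base term: filing date + 16 years → 26 April 2035.
Office Delay Adjustment: +227 days → 9 December 2035.
Appellate Stay Credit: +203 days → 29 June 2036.
Regulatory Review Extension: 1986 days claimed exceeds the 1354-day cap, so +1354 days → 14 March 2040.

March 14, 2040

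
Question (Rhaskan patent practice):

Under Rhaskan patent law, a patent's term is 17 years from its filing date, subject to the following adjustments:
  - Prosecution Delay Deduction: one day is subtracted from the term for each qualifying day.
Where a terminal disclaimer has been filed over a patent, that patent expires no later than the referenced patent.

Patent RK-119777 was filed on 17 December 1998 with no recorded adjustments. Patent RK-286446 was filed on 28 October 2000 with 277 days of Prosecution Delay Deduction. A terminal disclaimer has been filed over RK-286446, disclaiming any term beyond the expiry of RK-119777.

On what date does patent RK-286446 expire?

Natural term of RK-286446:
  Base: filing + 17 years → 28 October 2017.
  Prosecution Delay Deduction: −277 days → 24 January 2017.
Expiry of referenced patent RK-119777:
  Base: filing + 17 years → 17 December 2015.
Terminal disclaimer: RK-286446 expires on the earlier of 24 January 2017 and 17 December 2015.

2015-12-17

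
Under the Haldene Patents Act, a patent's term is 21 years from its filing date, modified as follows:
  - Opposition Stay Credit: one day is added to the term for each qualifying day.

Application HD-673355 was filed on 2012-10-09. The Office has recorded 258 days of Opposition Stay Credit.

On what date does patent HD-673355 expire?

2034-06-24

Base term: filing date + 21 years → 9 October 2033.
Opposition Stay Credit: +258 days → 24 June 2034.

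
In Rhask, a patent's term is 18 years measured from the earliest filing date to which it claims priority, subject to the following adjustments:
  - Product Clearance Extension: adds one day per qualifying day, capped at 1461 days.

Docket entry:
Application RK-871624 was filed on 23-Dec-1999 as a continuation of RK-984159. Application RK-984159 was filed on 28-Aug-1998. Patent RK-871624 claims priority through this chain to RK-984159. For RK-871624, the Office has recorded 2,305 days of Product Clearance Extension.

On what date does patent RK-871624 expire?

2020-08-28

Earliest priority filing: 28 August 1998.
Base term: 28 August 1998 + 18 years → 28 August 2016.
Product Clearance Extension: 2305 days claimed exceeds the 1461-day cap, so +1461 days → 28 August 2020.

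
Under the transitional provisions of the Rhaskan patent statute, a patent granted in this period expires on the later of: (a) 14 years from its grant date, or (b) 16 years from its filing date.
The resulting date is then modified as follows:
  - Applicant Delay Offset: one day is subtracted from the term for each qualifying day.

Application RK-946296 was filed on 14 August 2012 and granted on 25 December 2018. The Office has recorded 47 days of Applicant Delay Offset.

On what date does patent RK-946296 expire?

(a) grant + 14 years → 25 December 2032.
(b) filing + 16 years → 14 August 2028.
Later of the two: 25 December 2032.
Applicant Delay Offset: −47 days → 8 November 2032.

November 8, 2032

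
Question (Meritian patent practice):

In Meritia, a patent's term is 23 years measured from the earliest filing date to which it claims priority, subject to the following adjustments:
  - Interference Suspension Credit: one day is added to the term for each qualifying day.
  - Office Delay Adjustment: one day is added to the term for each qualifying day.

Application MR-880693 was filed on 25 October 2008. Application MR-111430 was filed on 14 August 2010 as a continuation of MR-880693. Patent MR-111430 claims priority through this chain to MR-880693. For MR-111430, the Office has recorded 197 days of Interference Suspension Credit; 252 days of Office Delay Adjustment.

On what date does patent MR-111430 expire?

Earliest priority filing: 25 October 2008.
Base term: 25 October 2008 + 23 years → 25 October 2031.
Interference Suspension Credit: +197 days → 9 May 2032.
Office Delay Adjustment: +252 days → 16 January 2033.

2033-01-16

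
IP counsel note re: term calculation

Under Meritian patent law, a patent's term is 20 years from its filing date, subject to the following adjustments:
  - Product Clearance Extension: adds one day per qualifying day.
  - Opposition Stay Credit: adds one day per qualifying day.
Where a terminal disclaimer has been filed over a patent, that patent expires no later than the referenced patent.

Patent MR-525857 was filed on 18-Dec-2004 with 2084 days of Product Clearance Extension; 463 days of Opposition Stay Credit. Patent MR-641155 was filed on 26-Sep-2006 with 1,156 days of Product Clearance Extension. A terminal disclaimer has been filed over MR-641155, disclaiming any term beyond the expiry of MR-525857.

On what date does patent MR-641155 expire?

November 25, 2029

Natural term of MR-641155:
  Base: filing + 20 years → 26 September 2026.
  Product Clearance Extension: +1156 days → 25 November 2029.
Expiry of referenced patent MR-525857:
  Base: filing + 20 years → 18 December 2024.
  Product Clearance Extension: +2084 days → 2 September 2030.
  Opposition Stay Credit: +463 days → 9 December 2031.
Terminal disclaimer: MR-641155 expires on the earlier of 25 November 2029 and 9 December 2031.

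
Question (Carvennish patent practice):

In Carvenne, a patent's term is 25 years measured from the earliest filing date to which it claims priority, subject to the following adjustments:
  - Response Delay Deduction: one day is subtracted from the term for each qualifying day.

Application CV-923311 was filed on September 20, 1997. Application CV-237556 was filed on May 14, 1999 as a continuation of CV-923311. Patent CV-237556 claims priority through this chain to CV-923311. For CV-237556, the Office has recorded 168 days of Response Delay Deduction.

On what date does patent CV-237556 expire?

April 5, 2022

Earliest priority filing: 20 September 1997.
Base term: 20 September 1997 + 25 years → 20 September 2022.
Response Delay Deduction: −168 days → 5 April 2022.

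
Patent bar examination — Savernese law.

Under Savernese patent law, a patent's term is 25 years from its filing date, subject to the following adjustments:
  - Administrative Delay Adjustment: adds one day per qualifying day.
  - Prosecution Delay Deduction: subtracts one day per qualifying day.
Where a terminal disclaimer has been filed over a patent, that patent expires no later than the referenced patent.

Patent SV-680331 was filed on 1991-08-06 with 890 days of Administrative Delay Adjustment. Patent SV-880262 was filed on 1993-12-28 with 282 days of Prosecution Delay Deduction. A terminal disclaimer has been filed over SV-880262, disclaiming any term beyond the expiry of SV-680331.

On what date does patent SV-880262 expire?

2018-03-21

Natural term of SV-880262:
  Base: filing + 25 years → 28 December 2018.
  Prosecution Delay Deduction: −282 days → 21 March 2018.
Expiry of referenced patent SV-680331:
  Base: filing + 25 years → 6 August 2016.
  Administrative Delay Adjustment: +890 days → 13 January 2019.
Terminal disclaimer: SV-880262 expires on the earlier of 21 March 2018 and 13 January 2019.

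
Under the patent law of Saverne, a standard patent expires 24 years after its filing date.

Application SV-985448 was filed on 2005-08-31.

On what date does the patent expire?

Filing date + 24 years → 31 August 2029.

2029-08-31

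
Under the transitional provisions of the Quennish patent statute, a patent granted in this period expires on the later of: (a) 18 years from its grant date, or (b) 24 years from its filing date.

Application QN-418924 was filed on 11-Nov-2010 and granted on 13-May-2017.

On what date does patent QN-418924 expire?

(a) grant + 18 years → 13 May 2035.
(b) filing + 24 years → 11 November 2034.
Later of the two: 13 May 2035.

2035-05-13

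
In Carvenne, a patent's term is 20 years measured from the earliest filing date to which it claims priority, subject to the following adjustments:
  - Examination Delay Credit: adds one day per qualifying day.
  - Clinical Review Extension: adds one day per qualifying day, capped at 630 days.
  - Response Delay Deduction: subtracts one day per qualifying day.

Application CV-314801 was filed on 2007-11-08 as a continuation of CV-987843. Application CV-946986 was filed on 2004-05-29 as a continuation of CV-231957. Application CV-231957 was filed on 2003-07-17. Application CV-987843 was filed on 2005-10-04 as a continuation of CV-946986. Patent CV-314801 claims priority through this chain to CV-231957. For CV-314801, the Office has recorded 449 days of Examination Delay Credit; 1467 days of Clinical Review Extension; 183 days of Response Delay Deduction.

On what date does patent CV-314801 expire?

Earliest priority filing: 17 July 2003.
Base term: 17 July 2003 + 20 years → 17 July 2023.
Examination Delay Credit: +449 days → 8 October 2024.
Clinical Review Extension: 1467 days claimed exceeds the 630-day cap, so +630 days → 30 June 2026.
Response Delay Deduction: −183 days → 29 December 2025.

2025-12-29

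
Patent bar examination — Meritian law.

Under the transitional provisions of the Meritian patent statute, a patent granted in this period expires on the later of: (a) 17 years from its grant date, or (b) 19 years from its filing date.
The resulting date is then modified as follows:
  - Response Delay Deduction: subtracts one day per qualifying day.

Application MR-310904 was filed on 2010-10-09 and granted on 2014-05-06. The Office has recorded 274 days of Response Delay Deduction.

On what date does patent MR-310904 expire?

(a) grant + 17 years → 6 May 2031.
(b) filing + 19 years → 9 October 2029.
Later of the two: 6 May 2031.
Response Delay Deduction: −274 days → 5 August 2030.

August 5, 2030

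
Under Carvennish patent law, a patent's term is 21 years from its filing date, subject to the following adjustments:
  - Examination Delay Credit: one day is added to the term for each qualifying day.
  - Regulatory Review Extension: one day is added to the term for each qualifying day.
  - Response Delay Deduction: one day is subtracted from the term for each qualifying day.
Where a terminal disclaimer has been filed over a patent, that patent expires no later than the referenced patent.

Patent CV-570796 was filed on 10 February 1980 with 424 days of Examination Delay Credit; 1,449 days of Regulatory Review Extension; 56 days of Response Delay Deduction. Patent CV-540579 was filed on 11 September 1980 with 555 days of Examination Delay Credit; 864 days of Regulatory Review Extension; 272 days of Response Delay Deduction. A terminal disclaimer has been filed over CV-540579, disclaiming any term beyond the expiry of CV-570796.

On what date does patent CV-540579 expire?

2004-11-01

Natural term of CV-540579:
  Base: filing + 21 years → 11 September 2001.
  Examination Delay Credit: +555 days → 20 March 2003.
  Regulatory Review Extension: +864 days → 31 July 2005.
  Response Delay Deduction: −272 days → 1 November 2004.
Expiry of referenced patent CV-570796:
  Base: filing + 21 years → 10 February 2001.
  Examination Delay Credit: +424 days → 10 April 2002.
  Regulatory Review Extension: +1449 days → 29 March 2006.
  Response Delay Deduction: −56 days → 1 February 2006.
Terminal disclaimer: CV-540579 expires on the earlier of 1 November 2004 and 1 February 2006.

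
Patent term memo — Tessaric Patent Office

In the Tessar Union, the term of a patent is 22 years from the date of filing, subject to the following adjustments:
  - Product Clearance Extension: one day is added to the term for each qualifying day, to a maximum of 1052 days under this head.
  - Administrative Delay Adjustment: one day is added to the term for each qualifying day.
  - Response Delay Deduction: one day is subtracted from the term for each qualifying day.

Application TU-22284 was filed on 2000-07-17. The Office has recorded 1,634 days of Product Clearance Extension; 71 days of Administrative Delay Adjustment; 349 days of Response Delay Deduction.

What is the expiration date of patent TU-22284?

Base term: filing date + 22 years → 17 July 2022.
Product Clearance Extension: 1634 days claimed exceeds the 1052-day cap, so +1052 days → 3 June 2025.
Administrative Delay Adjustment: +71 days → 13 August 2025.
Response Delay Deduction: −349 days → 29 August 2024.

August 29, 2024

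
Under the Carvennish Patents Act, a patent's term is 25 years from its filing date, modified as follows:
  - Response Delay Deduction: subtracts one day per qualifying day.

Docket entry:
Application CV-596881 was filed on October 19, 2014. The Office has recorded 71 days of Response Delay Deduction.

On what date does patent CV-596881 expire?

Base term: filing date + 25 years → 19 October 2039.
Response Delay Deduction: −71 days → 9 August 2039.

2039-08-09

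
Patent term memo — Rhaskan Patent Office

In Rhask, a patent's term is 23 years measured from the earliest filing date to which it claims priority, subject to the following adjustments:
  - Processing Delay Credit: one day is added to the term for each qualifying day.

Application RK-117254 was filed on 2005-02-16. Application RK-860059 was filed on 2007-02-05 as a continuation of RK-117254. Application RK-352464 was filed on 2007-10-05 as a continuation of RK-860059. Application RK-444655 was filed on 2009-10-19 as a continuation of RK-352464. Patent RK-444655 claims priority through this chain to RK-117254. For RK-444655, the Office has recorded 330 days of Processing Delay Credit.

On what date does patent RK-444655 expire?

Earliest priority filing: 16 February 2005.
Base term: 16 February 2005 + 23 years → 16 February 2028.
Processing Delay Credit: +330 days → 11 January 2029.

2029-01-11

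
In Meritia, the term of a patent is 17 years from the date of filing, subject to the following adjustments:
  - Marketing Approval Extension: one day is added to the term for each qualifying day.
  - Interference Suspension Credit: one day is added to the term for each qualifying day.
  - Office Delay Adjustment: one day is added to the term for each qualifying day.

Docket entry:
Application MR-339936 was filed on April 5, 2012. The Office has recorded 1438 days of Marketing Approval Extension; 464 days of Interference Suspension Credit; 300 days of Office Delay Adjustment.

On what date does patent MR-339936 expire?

Base term: filing date + 17 years → 5 April 2029.
Marketing Approval Extension: +1438 days → 13 March 2033.
Interference Suspension Credit: +464 days → 20 June 2034.
Office Delay Adjustment: +300 days → 16 April 2035.

2035-04-16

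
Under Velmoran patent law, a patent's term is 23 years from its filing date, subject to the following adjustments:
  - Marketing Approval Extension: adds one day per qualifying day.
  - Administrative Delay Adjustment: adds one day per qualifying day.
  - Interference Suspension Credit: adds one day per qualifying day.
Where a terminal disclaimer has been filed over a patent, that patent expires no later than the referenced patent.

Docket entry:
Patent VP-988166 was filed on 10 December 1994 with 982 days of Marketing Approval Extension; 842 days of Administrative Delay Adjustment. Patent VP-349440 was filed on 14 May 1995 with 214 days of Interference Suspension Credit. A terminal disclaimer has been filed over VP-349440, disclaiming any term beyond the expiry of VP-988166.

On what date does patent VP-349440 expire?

2018-12-14

Natural term of VP-349440:
  Base: filing + 23 years → 14 May 2018.
  Interference Suspension Credit: +214 days → 14 December 2018.
Expiry of referenced patent VP-988166:
  Base: filing + 23 years → 10 December 2017.
  Marketing Approval Extension: +982 days → 18 August 2020.
  Administrative Delay Adjustment: +842 days → 8 December 2022.
Terminal disclaimer: VP-349440 expires on the earlier of 14 December 2018 and 8 December 2022.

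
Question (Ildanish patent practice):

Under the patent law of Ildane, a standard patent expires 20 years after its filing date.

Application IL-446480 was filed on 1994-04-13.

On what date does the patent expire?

Filing date + 20 years → 13 April 2014.

April 13, 2014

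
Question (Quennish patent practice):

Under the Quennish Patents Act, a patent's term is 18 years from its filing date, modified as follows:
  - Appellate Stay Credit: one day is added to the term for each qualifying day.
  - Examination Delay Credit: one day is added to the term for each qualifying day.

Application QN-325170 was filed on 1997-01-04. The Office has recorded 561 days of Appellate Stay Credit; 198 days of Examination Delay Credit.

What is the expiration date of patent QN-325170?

Base term: filing date + 18 years → 4 January 2015.
Appellate Stay Credit: +561 days → 18 July 2016.
Examination Delay Credit: +198 days → 1 February 2017.

February 1, 2017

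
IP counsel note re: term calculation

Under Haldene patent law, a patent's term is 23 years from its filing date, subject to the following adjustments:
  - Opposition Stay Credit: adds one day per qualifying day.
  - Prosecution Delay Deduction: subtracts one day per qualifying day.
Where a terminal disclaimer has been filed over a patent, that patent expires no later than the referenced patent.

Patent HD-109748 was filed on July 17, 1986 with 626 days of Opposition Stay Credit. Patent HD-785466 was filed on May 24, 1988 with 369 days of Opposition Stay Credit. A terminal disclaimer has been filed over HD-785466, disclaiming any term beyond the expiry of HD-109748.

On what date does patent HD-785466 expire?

2011-04-04

Natural term of HD-785466:
  Base: filing + 23 years → 24 May 2011.
  Opposition Stay Credit: +369 days → 27 May 2012.
Expiry of referenced patent HD-109748:
  Base: filing + 23 years → 17 July 2009.
  Opposition Stay Credit: +626 days → 4 April 2011.
Terminal disclaimer: HD-785466 expires on the earlier of 27 May 2012 and 4 April 2011.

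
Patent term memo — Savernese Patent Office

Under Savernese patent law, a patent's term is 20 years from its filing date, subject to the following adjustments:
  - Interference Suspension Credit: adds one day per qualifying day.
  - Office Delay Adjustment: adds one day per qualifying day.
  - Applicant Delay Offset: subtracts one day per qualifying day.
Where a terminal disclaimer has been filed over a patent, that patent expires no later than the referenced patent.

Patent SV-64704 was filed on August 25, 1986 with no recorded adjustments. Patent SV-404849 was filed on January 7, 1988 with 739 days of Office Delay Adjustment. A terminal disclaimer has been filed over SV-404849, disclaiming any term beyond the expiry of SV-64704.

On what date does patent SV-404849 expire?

August 25, 2006

Natural term of SV-404849:
  Base: filing + 20 years → 7 January 2008.
  Office Delay Adjustment: +739 days → 15 January 2010.
Expiry of referenced patent SV-64704:
  Base: filing + 20 years → 25 August 2006.
Terminal disclaimer: SV-404849 expires on the earlier of 15 January 2010 and 25 August 2006.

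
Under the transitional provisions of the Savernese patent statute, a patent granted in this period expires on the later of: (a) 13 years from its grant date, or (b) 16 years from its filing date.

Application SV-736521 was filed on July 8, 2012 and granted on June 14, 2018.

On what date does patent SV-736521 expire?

June 14, 2031

(a) grant + 13 years → 14 June 2031.
(b) filing + 16 years → 8 July 2028.
Later of the two: 14 June 2031.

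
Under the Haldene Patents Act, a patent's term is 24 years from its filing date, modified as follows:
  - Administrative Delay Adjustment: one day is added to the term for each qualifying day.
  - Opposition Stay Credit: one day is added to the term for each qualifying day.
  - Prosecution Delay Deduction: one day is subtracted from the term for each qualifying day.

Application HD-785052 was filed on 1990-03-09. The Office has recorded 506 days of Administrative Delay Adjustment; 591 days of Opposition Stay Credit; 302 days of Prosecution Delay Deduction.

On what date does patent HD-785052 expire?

May 12, 2016

Base term: filing date + 24 years → 9 March 2014.
Administrative Delay Adjustment: +506 days → 28 July 2015.
Opposition Stay Credit: +591 days → 10 March 2017.
Prosecution Delay Deduction: −302 days → 12 May 2016.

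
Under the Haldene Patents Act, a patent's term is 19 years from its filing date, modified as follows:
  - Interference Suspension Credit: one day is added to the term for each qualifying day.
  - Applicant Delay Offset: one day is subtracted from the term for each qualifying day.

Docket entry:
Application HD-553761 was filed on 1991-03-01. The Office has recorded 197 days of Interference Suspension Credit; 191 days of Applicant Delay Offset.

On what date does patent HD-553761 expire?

Base term: filing date + 19 years → 1 March 2010.
Interference Suspension Credit: +197 days → 14 September 2010.
Applicant Delay Offset: −191 days → 7 March 2010.

2010-03-07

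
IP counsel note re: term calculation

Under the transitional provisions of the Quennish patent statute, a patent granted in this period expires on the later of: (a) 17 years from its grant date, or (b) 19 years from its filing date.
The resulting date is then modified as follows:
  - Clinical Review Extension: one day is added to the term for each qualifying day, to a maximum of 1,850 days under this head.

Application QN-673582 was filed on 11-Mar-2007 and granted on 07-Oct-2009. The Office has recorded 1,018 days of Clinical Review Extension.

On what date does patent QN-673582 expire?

July 21, 2029

(a) grant + 17 years → 7 October 2026.
(b) filing + 19 years → 11 March 2026.
Later of the two: 7 October 2026.
Clinical Review Extension: 1018 days (within the 1850-day cap) → +1018 days → 21 July 2029.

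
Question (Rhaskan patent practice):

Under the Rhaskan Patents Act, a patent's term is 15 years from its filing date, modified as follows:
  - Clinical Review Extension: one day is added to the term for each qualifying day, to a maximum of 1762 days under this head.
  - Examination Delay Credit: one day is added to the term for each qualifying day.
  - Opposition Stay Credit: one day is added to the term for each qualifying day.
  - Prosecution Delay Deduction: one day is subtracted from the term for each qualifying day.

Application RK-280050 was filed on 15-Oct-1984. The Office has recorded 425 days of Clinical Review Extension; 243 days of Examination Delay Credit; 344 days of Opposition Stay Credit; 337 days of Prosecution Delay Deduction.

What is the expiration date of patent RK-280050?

2001-08-20

Base term: filing date + 15 years → 15 October 1999.
Clinical Review Extension: 425 days (within the 1762-day cap) → +425 days → 13 December 2000.
Examination Delay Credit: +243 days → 13 August 2001.
Opposition Stay Credit: +344 days → 23 July 2002.
Prosecution Delay Deduction: −337 days → 20 August 2001.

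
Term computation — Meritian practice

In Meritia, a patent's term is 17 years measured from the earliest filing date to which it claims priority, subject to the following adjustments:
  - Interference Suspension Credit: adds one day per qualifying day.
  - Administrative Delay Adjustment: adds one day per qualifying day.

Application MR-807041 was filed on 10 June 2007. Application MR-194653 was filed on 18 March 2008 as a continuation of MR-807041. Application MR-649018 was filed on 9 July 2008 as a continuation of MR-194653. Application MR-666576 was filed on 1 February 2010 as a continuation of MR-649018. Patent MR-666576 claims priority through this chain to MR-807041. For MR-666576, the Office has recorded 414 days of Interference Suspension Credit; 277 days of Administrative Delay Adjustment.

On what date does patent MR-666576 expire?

2026-05-02

Earliest priority filing: 10 June 2007.
Base term: 10 June 2007 + 17 years → 10 June 2024.
Interference Suspension Credit: +414 days → 29 July 2025.
Administrative Delay Adjustment: +277 days → 2 May 2026.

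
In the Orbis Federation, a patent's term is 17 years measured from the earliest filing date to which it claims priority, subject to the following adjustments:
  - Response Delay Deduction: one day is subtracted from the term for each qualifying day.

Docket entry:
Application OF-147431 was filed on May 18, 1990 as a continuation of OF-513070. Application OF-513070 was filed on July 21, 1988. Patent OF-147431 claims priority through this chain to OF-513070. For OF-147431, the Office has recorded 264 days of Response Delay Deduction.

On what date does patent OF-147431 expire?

October 30, 2004

Earliest priority filing: 21 July 1988.
Base term: 21 July 1988 + 17 years → 21 July 2005.
Response Delay Deduction: −264 days → 30 October 2004.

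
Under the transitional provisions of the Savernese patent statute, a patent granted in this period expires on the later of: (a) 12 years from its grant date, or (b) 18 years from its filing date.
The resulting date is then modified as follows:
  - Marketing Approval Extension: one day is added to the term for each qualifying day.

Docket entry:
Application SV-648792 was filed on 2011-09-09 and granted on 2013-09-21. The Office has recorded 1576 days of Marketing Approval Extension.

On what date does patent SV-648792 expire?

2034-01-02

(a) grant + 12 years → 21 September 2025.
(b) filing + 18 years → 9 September 2029.
Later of the two: 9 September 2029.
Marketing Approval Extension: +1576 days → 2 January 2034.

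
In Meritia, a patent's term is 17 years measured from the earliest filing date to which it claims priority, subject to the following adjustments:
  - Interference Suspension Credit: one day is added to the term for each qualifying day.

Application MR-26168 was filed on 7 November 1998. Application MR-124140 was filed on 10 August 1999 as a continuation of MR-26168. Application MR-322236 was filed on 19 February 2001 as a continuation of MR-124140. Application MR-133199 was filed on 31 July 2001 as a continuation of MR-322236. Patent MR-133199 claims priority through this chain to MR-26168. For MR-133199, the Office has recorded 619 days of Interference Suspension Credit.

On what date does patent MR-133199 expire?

Earliest priority filing: 7 November 1998.
Base term: 7 November 1998 + 17 years → 7 November 2015.
Interference Suspension Credit: +619 days → 18 July 2017.

2017-07-18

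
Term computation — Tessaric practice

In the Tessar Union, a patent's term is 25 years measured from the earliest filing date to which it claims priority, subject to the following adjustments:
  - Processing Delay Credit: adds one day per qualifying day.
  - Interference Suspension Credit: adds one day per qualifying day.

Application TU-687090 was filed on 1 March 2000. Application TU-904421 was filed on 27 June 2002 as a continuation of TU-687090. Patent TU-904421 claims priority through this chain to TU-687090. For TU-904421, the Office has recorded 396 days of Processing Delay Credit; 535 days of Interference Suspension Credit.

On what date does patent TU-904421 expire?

Earliest priority filing: 1 March 2000.
Base term: 1 March 2000 + 25 years → 1 March 2025.
Processing Delay Credit: +396 days → 1 April 2026.
Interference Suspension Credit: +535 days → 18 September 2027.

2027-09-18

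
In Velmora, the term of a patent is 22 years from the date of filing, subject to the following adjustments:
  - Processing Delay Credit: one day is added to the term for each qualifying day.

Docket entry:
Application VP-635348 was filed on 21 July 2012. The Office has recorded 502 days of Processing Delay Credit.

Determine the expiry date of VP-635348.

December 5, 2035

Base term: filing date + 22 years → 21 July 2034.
Processing Delay Credit: +502 days → 5 December 2035.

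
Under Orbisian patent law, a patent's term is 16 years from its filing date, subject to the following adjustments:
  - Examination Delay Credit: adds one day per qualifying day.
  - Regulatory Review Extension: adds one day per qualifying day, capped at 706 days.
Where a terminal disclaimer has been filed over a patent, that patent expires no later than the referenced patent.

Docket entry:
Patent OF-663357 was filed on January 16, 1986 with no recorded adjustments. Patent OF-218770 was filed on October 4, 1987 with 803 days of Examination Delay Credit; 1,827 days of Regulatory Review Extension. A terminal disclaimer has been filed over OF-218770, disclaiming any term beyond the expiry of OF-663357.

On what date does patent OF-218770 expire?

January 16, 2002

Natural term of OF-218770:
  Base: filing + 16 years → 4 October 2003.
  Examination Delay Credit: +803 days → 15 December 2005.
  Regulatory Review Extension: 1827 days claimed exceeds the 706-day cap, so +706 days → 21 November 2007.
Expiry of referenced patent OF-663357:
  Base: filing + 16 years → 16 January 2002.
Terminal disclaimer: OF-218770 expires on the earlier of 21 November 2007 and 16 January 2002.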